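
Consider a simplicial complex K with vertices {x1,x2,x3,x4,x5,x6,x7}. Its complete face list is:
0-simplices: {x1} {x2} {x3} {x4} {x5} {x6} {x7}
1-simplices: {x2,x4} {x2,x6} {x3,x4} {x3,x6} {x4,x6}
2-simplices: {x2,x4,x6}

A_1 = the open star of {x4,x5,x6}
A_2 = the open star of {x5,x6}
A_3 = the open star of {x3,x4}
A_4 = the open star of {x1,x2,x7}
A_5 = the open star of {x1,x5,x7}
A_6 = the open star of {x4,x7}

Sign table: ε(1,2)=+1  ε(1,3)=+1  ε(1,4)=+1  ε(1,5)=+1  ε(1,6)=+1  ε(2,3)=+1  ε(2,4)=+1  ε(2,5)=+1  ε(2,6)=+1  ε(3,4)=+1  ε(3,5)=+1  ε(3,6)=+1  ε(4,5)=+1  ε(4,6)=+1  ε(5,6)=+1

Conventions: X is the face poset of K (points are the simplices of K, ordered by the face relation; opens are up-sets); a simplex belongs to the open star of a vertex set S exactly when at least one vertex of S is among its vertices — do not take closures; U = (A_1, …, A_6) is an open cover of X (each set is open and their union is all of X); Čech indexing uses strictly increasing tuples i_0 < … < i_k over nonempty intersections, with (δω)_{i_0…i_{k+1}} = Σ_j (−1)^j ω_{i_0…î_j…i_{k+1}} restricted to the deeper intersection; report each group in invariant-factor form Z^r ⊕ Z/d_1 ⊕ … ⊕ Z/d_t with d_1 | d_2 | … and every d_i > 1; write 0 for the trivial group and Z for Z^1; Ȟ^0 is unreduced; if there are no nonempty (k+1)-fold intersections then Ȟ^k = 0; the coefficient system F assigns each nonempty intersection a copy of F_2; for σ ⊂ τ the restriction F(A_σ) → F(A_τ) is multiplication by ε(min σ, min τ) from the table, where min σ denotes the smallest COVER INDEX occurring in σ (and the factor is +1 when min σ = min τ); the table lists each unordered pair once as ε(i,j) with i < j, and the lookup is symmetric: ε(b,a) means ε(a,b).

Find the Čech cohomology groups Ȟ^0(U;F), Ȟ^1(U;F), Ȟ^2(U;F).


nonempty overlaps:
  A1={{x4},{x5},{x6},{x2,x4},{x2,x6},{x3,x4},{x3,x6},{x4,x6},{x2,x4,x6}} A2={{x5},{x6},{x2,x6},{x3,x6},{x4,x6},{x2,x4,x6}} A3={{x3},{x4},{x2,x4},{x3,x4},{x3,x6},{x4,x6},{x2,x4,x6}} A4={{x1},{x2},{x7},{x2,x4},{x2,x6},{x2,x4,x6}} A5={{x1},{x5},{x7}} A6={{x4},{x7},{x2,x4},{x3,x4},{x4,x6},{x2,x4,x6}}
  A12={{x5},{x6},{x2,x6},{x3,x6},{x4,x6},{x2,x4,x6}} A13={{x4},{x2,x4},{x3,x4},{x3,x6},{x4,x6},{x2,x4,x6}} A14={{x2,x4},{x2,x6},{x2,x4,x6}} A15={{x5}} A16={{x4},{x2,x4},{x3,x4},{x4,x6},{x2,x4,x6}} A23={{x3,x6},{x4,x6},{x2,x4,x6}} A24={{x2,x6},{x2,x4,x6}} A25={{x5}} A26={{x4,x6},{x2,x4,x6}} A34={{x2,x4},{x2,x4,x6}} A36={{x4},{x2,x4},{x3,x4},{x4,x6},{x2,x4,x6}} A45={{x1},{x7}} A46={{x7},{x2,x4},{x2,x4,x6}} A56={{x7}}
  A123={{x3,x6},{x4,x6},{x2,x4,x6}} A124={{x2,x6},{x2,x4,x6}} A125={{x5}} A126={{x4,x6},{x2,x4,x6}} A134={{x2,x4},{x2,x4,x6}} A136={{x4},{x2,x4},{x3,x4},{x4,x6},{x2,x4,x6}} A146={{x2,x4},{x2,x4,x6}} A234={{x2,x4,x6}} A236={{x4,x6},{x2,x4,x6}} A246={{x2,x4,x6}} A346={{x2,x4},{x2,x4,x6}} A456={{x7}}
  A1234={{x2,x4,x6}} A1236={{x4,x6},{x2,x4,x6}} A1246={{x2,x4,x6}} A1346={{x2,x4},{x2,x4,x6}} A2346={{x2,x4,x6}}
  A12346={{x2,x4,x6}}
C dims 6,14,12,5; δ0: rk_F2 5; δ1: rk_F2 8; δ2: rk_F2 4
degree 0: 6−5−0 = 1 → Ȟ^0 ≅ Z/2
degree 1: 14−8−5 = 1 → Ȟ^1 ≅ Z/2
degree 2: 12−4−8 = 0 → Ȟ^2 ≅ 0

Ȟ^0 ≅ Z/2,  Ȟ^1 ≅ Z/2,  Ȟ^2 ≅ 0


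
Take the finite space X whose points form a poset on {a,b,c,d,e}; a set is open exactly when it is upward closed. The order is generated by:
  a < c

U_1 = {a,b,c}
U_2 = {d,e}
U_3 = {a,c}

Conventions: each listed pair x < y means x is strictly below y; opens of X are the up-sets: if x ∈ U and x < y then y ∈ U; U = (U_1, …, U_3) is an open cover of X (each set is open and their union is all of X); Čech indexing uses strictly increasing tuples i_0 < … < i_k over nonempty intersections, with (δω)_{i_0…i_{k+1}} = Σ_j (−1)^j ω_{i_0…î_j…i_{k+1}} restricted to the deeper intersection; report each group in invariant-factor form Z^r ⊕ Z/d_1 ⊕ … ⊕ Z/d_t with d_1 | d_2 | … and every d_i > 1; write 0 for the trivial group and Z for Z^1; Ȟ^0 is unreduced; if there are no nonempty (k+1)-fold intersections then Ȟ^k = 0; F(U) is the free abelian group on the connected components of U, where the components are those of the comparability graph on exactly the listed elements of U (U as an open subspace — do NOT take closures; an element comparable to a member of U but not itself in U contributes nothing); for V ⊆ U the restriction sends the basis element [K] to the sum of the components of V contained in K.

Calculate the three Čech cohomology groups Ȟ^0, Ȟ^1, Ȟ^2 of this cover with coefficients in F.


nonempty overlaps:
  U13={a,c}
components per intersection:
  U1: {a,c} {b}
  U2: {d} {e}
  U3: {a,c}
  U13: {a,c}
C dims 5,1; δ0: rk 1, SNF 1^1
degree 0: 5−1−0 = 4 → Ȟ^0 ≅ Z^4
degree 1: 1−0−1 = 0 → Ȟ^1 ≅ 0
degree 2: 0−0−0 = 0 → Ȟ^2 ≅ 0

Ȟ^0 = Z^4,  Ȟ^1 = 0,  Ȟ^2 = 0


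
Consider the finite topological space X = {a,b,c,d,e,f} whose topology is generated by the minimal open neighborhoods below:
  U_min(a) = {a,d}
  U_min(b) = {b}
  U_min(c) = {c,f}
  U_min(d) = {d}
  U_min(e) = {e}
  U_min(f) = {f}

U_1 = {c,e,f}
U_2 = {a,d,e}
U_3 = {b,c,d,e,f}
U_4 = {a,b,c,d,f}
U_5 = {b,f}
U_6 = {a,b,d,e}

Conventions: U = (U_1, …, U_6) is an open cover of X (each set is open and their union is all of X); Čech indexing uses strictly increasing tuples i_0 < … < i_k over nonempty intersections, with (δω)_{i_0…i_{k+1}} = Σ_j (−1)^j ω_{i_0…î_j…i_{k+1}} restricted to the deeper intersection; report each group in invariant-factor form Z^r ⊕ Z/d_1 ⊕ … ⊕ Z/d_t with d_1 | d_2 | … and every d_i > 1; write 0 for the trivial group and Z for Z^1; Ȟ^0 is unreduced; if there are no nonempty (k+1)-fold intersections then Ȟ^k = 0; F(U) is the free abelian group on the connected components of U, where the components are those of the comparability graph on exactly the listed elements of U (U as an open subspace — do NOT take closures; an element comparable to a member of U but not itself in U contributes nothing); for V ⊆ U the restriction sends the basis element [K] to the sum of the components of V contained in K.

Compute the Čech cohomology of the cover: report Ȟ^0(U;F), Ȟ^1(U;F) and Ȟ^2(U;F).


Ȟ^0(U;F) ≅ Z^4, Ȟ^1(U;F) ≅ 0 and Ȟ^2(U;F) ≅ 0

nonempty intersections:
  U12={e} U13={c,e,f} U14={c,f} U15={f} U16={e} U23={d,e} U24={a,d} U26={a,d,e} U34={b,c,d,f} U35={b,f} U36={b,d,e} U45={b,f} U46={a,b,d} U56={b}
  U123={e} U126={e} U134={c,f} U135={f} U136={e} U145={f} U234={d} U236={d,e} U246={a,d} U345={b,f} U346={b,d} U356={b} U456={b}
  U1236={e} U1345={f} U2346={d} U3456={b}
components per intersection:
  U1: {c,f} {e}
  U2: {a,d} {e}
  U3: {b} {c,f} {d} {e}
  U4: {a,d} {b} {c,f}
  U5: {b} {f}
  U6: {a,d} {b} {e}
  U12: {e}
  U13: {c,f} {e}
  U14: {c,f}
  U15: {f}
  U16: {e}
  U23: {d} {e}
  U24: {a,d}
  U26: {a,d} {e}
  U34: {b} {c,f} {d}
  U35: {b} {f}
  U36: {b} {d} {e}
  U45: {b} {f}
  U46: {a,d} {b}
  U56: {b}
  U123: {e}
  U126: {e}
  U134: {c,f}
  U135: {f}
  U136: {e}
  U145: {f}
  U234: {d}
  U236: {d} {e}
  U246: {a,d}
  U345: {b} {f}
  U346: {b} {d}
  U356: {b}
  U456: {b}
  U1236: {e}
  U1345: {f}
  U2346: {d}
  U3456: {b}
C dims 16,24,16,4; δ0: rk 12, SNF 1^12; δ1: rk 12, SNF 1^12; δ2: rk 4, SNF 1^4
Ȟ^0: (16−12)−0=4 ⇒ Z^4
Ȟ^1: (24−12)−12=0 ⇒ 0
Ȟ^2: (16−4)−12=0 ⇒ 0


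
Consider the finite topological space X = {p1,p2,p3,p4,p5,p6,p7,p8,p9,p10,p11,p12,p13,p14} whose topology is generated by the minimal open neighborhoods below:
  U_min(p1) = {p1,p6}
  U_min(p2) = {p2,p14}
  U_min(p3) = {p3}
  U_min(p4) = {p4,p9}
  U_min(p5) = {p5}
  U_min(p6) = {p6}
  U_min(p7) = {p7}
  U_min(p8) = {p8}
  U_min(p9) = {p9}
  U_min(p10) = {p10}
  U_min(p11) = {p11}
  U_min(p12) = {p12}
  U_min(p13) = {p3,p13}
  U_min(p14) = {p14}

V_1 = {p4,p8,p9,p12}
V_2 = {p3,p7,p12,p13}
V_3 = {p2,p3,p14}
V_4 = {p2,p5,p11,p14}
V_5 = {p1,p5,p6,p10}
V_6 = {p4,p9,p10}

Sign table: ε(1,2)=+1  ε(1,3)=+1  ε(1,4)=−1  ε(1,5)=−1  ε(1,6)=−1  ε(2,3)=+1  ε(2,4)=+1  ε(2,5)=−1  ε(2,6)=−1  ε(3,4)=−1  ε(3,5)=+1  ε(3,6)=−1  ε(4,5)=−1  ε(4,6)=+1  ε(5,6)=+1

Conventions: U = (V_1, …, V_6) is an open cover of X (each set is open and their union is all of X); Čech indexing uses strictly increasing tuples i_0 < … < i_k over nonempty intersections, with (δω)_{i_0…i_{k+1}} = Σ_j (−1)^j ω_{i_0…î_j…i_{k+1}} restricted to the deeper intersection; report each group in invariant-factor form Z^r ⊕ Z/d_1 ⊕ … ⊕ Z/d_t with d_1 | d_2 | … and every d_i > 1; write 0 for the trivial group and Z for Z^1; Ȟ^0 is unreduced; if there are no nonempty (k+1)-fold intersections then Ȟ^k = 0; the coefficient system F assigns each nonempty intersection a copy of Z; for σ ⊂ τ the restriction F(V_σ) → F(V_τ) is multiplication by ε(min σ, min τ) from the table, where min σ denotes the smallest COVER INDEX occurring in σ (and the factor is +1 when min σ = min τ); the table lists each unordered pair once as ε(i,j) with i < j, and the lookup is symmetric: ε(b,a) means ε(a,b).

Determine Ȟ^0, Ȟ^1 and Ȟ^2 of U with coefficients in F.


intersection data:
  V12={p12} V16={p4,p9} V23={p3} V34={p2,p14} V45={p5} V56={p10}
C dims 6,6; δ0: rk 6, SNF 1^5·2
Ȟ^0 = (6 − 6) − 0 = 0, so Ȟ^0 ≅ 0
Ȟ^1 = (6 − 0) − 6 = 0 plus torsion [2], so Ȟ^1 ≅ Z/2
Ȟ^2 = (0 − 0) − 0 = 0, so Ȟ^2 ≅ 0

Ȟ^0 = 0, Ȟ^1 = Z/2, Ȟ^2 = 0


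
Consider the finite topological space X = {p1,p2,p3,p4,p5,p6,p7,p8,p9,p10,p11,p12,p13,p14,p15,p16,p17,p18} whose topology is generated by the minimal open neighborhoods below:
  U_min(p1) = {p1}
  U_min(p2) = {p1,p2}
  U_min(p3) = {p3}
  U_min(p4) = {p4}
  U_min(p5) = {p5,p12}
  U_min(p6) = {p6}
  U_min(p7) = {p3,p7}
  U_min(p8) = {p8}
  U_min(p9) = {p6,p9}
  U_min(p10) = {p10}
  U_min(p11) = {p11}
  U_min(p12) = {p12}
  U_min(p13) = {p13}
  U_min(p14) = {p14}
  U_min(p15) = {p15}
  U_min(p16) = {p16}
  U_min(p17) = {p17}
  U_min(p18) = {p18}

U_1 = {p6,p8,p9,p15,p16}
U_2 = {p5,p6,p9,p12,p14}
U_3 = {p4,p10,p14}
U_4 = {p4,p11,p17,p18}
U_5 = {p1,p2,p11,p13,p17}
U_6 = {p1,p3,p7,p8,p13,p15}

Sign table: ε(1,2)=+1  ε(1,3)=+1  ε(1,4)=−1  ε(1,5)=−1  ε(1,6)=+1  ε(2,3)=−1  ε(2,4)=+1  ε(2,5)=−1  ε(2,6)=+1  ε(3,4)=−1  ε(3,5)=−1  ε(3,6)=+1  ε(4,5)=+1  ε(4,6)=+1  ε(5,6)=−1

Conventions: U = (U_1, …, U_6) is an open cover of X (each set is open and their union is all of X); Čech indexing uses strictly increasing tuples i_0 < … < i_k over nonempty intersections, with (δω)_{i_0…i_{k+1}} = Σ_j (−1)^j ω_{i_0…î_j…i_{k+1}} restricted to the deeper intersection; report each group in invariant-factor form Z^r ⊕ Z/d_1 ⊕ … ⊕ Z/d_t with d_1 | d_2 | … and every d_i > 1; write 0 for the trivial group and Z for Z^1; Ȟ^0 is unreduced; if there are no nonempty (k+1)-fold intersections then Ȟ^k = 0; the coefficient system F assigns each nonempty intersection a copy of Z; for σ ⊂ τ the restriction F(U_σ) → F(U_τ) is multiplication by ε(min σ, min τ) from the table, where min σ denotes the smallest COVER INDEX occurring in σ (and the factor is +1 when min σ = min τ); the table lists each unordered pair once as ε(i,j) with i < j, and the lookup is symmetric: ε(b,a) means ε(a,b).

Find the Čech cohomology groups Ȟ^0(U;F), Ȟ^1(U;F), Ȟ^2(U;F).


Ȟ^0 ≅ 0,  Ȟ^1 ≅ Z/2,  Ȟ^2 ≅ 0

nonempty intersections:
  U12={p6,p9} U16={p8,p15} U23={p14} U34={p4} U45={p11,p17} U56={p1,p13}
C dims 6,6; δ0: rk 6, SNF 1^5·2
Ȟ^0: (6−6)−0=0 ⇒ 0
Ȟ^1: (6−0)−6=0 plus torsion [2] ⇒ Z/2
Ȟ^2: (0−0)−0=0 ⇒ 0


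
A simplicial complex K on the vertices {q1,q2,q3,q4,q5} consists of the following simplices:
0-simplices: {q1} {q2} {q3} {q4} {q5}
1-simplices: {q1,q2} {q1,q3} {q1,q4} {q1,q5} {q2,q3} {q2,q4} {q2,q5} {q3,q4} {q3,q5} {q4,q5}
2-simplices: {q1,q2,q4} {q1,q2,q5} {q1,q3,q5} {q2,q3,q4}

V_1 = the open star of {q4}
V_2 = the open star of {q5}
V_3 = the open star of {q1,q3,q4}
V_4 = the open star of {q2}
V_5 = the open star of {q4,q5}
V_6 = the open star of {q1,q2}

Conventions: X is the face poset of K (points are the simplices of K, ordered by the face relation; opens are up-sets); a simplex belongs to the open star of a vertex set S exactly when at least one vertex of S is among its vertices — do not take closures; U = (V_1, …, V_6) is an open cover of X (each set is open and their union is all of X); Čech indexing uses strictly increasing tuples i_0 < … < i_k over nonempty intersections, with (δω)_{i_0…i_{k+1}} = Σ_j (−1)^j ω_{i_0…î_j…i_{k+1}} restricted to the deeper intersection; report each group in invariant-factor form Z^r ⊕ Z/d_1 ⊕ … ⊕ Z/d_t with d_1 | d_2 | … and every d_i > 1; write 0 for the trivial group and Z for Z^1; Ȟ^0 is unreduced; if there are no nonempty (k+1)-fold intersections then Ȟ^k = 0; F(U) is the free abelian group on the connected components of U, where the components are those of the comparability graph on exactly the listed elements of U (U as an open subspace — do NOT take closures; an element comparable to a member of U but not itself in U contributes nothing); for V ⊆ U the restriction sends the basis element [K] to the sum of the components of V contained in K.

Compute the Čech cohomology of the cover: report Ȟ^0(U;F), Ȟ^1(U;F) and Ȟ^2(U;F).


Ȟ^0(U;F) ≅ Z, Ȟ^1(U;F) ≅ Z and Ȟ^2(U;F) ≅ 0

intersection data:
  V1={{q4},{q1,q4},{q2,q4},{q3,q4},{q4,q5},{q1,q2,q4},{q2,q3,q4}} V2={{q5},{q1,q5},{q2,q5},{q3,q5},{q4,q5},{q1,q2,q5},{q1,q3,q5}} V3={{q1},{q3},{q4},{q1,q2},{q1,q3},{q1,q4},{q1,q5},{q2,q3},{q2,q4},{q3,q4},{q3,q5},{q4,q5},{q1,q2,q4},{q1,q2,q5},{q1,q3,q5},{q2,q3,q4}} V4={{q2},{q1,q2},{q2,q3},{q2,q4},{q2,q5},{q1,q2,q4},{q1,q2,q5},{q2,q3,q4}} V5={{q4},{q5},{q1,q4},{q1,q5},{q2,q4},{q2,q5},{q3,q4},{q3,q5},{q4,q5},{q1,q2,q4},{q1,q2,q5},{q1,q3,q5},{q2,q3,q4}} V6={{q1},{q2},{q1,q2},{q1,q3},{q1,q4},{q1,q5},{q2,q3},{q2,q4},{q2,q5},{q1,q2,q4},{q1,q2,q5},{q1,q3,q5},{q2,q3,q4}}
  V12={{q4,q5}} V13={{q4},{q1,q4},{q2,q4},{q3,q4},{q4,q5},{q1,q2,q4},{q2,q3,q4}} V14={{q2,q4},{q1,q2,q4},{q2,q3,q4}} V15={{q4},{q1,q4},{q2,q4},{q3,q4},{q4,q5},{q1,q2,q4},{q2,q3,q4}} V16={{q1,q4},{q2,q4},{q1,q2,q4},{q2,q3,q4}} V23={{q1,q5},{q3,q5},{q4,q5},{q1,q2,q5},{q1,q3,q5}} V24={{q2,q5},{q1,q2,q5}} V25={{q5},{q1,q5},{q2,q5},{q3,q5},{q4,q5},{q1,q2,q5},{q1,q3,q5}} V26={{q1,q5},{q2,q5},{q1,q2,q5},{q1,q3,q5}} V34={{q1,q2},{q2,q3},{q2,q4},{q1,q2,q4},{q1,q2,q5},{q2,q3,q4}} V35={{q4},{q1,q4},{q1,q5},{q2,q4},{q3,q4},{q3,q5},{q4,q5},{q1,q2,q4},{q1,q2,q5},{q1,q3,q5},{q2,q3,q4}} V36={{q1},{q1,q2},{q1,q3},{q1,q4},{q1,q5},{q2,q3},{q2,q4},{q1,q2,q4},{q1,q2,q5},{q1,q3,q5},{q2,q3,q4}} V45={{q2,q4},{q2,q5},{q1,q2,q4},{q1,q2,q5},{q2,q3,q4}} V46={{q2},{q1,q2},{q2,q3},{q2,q4},{q2,q5},{q1,q2,q4},{q1,q2,q5},{q2,q3,q4}} V56={{q1,q4},{q1,q5},{q2,q4},{q2,q5},{q1,q2,q4},{q1,q2,q5},{q1,q3,q5},{q2,q3,q4}}
  V123={{q4,q5}} V125={{q4,q5}} V134={{q2,q4},{q1,q2,q4},{q2,q3,q4}} V135={{q4},{q1,q4},{q2,q4},{q3,q4},{q4,q5},{q1,q2,q4},{q2,q3,q4}} V136={{q1,q4},{q2,q4},{q1,q2,q4},{q2,q3,q4}} V145={{q2,q4},{q1,q2,q4},{q2,q3,q4}} V146={{q2,q4},{q1,q2,q4},{q2,q3,q4}} V156={{q1,q4},{q2,q4},{q1,q2,q4},{q2,q3,q4}} V234={{q1,q2,q5}} V235={{q1,q5},{q3,q5},{q4,q5},{q1,q2,q5},{q1,q3,q5}} V236={{q1,q5},{q1,q2,q5},{q1,q3,q5}} V245={{q2,q5},{q1,q2,q5}} V246={{q2,q5},{q1,q2,q5}} V256={{q1,q5},{q2,q5},{q1,q2,q5},{q1,q3,q5}} V345={{q2,q4},{q1,q2,q4},{q1,q2,q5},{q2,q3,q4}} V346={{q1,q2},{q2,q3},{q2,q4},{q1,q2,q4},{q1,q2,q5},{q2,q3,q4}} V356={{q1,q4},{q1,q5},{q2,q4},{q1,q2,q4},{q1,q2,q5},{q1,q3,q5},{q2,q3,q4}} V456={{q2,q4},{q2,q5},{q1,q2,q4},{q1,q2,q5},{q2,q3,q4}}
  V1235={{q4,q5}} V1345={{q2,q4},{q1,q2,q4},{q2,q3,q4}} V1346={{q2,q4},{q1,q2,q4},{q2,q3,q4}} V1356={{q1,q4},{q2,q4},{q1,q2,q4},{q2,q3,q4}} V1456={{q2,q4},{q1,q2,q4},{q2,q3,q4}} V2345={{q1,q2,q5}} V2346={{q1,q2,q5}} V2356={{q1,q5},{q1,q2,q5},{q1,q3,q5}} V2456={{q2,q5},{q1,q2,q5}} V3456={{q2,q4},{q1,q2,q4},{q1,q2,q5},{q2,q3,q4}}
  V13456={{q2,q4},{q1,q2,q4},{q2,q3,q4}} V23456={{q1,q2,q5}}
components per intersection:
  V1: {{q4},{q1,q4},{q2,q4},{q3,q4},{q4,q5},{q1,q2,q4},{q2,q3,q4}}
  V2: {{q5},{q1,q5},{q2,q5},{q3,q5},{q4,q5},{q1,q2,q5},{q1,q3,q5}}
  V3: {{q1},{q3},{q4},{q1,q2},{q1,q3},{q1,q4},{q1,q5},{q2,q3},{q2,q4},{q3,q4},{q3,q5},{q4,q5},{q1,q2,q4},{q1,q2,q5},{q1,q3,q5},{q2,q3,q4}}
  V4: {{q2},{q1,q2},{q2,q3},{q2,q4},{q2,q5},{q1,q2,q4},{q1,q2,q5},{q2,q3,q4}}
  V5: {{q4},{q5},{q1,q4},{q1,q5},{q2,q4},{q2,q5},{q3,q4},{q3,q5},{q4,q5},{q1,q2,q4},{q1,q2,q5},{q1,q3,q5},{q2,q3,q4}}
  V6: {{q1},{q2},{q1,q2},{q1,q3},{q1,q4},{q1,q5},{q2,q3},{q2,q4},{q2,q5},{q1,q2,q4},{q1,q2,q5},{q1,q3,q5},{q2,q3,q4}}
  V12: {{q4,q5}}
  V13: {{q4},{q1,q4},{q2,q4},{q3,q4},{q4,q5},{q1,q2,q4},{q2,q3,q4}}
  V14: {{q2,q4},{q1,q2,q4},{q2,q3,q4}}
  V15: {{q4},{q1,q4},{q2,q4},{q3,q4},{q4,q5},{q1,q2,q4},{q2,q3,q4}}
  V16: {{q1,q4},{q2,q4},{q1,q2,q4},{q2,q3,q4}}
  V23: {{q1,q5},{q3,q5},{q1,q2,q5},{q1,q3,q5}} {{q4,q5}}
  V24: {{q2,q5},{q1,q2,q5}}
  V25: {{q5},{q1,q5},{q2,q5},{q3,q5},{q4,q5},{q1,q2,q5},{q1,q3,q5}}
  V26: {{q1,q5},{q2,q5},{q1,q2,q5},{q1,q3,q5}}
  V34: {{q1,q2},{q2,q3},{q2,q4},{q1,q2,q4},{q1,q2,q5},{q2,q3,q4}}
  V35: {{q4},{q1,q4},{q2,q4},{q3,q4},{q4,q5},{q1,q2,q4},{q2,q3,q4}} {{q1,q5},{q3,q5},{q1,q2,q5},{q1,q3,q5}}
  V36: {{q1},{q1,q2},{q1,q3},{q1,q4},{q1,q5},{q2,q3},{q2,q4},{q1,q2,q4},{q1,q2,q5},{q1,q3,q5},{q2,q3,q4}}
  V45: {{q2,q4},{q1,q2,q4},{q2,q3,q4}} {{q2,q5},{q1,q2,q5}}
  V46: {{q2},{q1,q2},{q2,q3},{q2,q4},{q2,q5},{q1,q2,q4},{q1,q2,q5},{q2,q3,q4}}
  V56: {{q1,q4},{q2,q4},{q1,q2,q4},{q2,q3,q4}} {{q1,q5},{q2,q5},{q1,q2,q5},{q1,q3,q5}}
  V123: {{q4,q5}}
  V125: {{q4,q5}}
  V134: {{q2,q4},{q1,q2,q4},{q2,q3,q4}}
  V135: {{q4},{q1,q4},{q2,q4},{q3,q4},{q4,q5},{q1,q2,q4},{q2,q3,q4}}
  V136: {{q1,q4},{q2,q4},{q1,q2,q4},{q2,q3,q4}}
  V145: {{q2,q4},{q1,q2,q4},{q2,q3,q4}}
  V146: {{q2,q4},{q1,q2,q4},{q2,q3,q4}}
  V156: {{q1,q4},{q2,q4},{q1,q2,q4},{q2,q3,q4}}
  V234: {{q1,q2,q5}}
  V235: {{q1,q5},{q3,q5},{q1,q2,q5},{q1,q3,q5}} {{q4,q5}}
  V236: {{q1,q5},{q1,q2,q5},{q1,q3,q5}}
  V245: {{q2,q5},{q1,q2,q5}}
  V246: {{q2,q5},{q1,q2,q5}}
  V256: {{q1,q5},{q2,q5},{q1,q2,q5},{q1,q3,q5}}
  V345: {{q2,q4},{q1,q2,q4},{q2,q3,q4}} {{q1,q2,q5}}
  V346: {{q1,q2},{q2,q3},{q2,q4},{q1,q2,q4},{q1,q2,q5},{q2,q3,q4}}
  V356: {{q1,q4},{q2,q4},{q1,q2,q4},{q2,q3,q4}} {{q1,q5},{q1,q2,q5},{q1,q3,q5}}
  V456: {{q2,q4},{q1,q2,q4},{q2,q3,q4}} {{q2,q5},{q1,q2,q5}}
  V1235: {{q4,q5}}
  V1345: {{q2,q4},{q1,q2,q4},{q2,q3,q4}}
  V1346: {{q2,q4},{q1,q2,q4},{q2,q3,q4}}
  V1356: {{q1,q4},{q2,q4},{q1,q2,q4},{q2,q3,q4}}
  V1456: {{q2,q4},{q1,q2,q4},{q2,q3,q4}}
  V2345: {{q1,q2,q5}}
  V2346: {{q1,q2,q5}}
  V2356: {{q1,q5},{q1,q2,q5},{q1,q3,q5}}
  V2456: {{q2,q5},{q1,q2,q5}}
  V3456: {{q2,q4},{q1,q2,q4},{q2,q3,q4}} {{q1,q2,q5}}
  V13456: {{q2,q4},{q1,q2,q4},{q2,q3,q4}}
  V23456: {{q1,q2,q5}}
C dims 6,19,22,11; δ0: rk 5, SNF 1^5; δ1: rk 13, SNF 1^13; δ2: rk 9, SNF 1^9
Ȟ^0 = (6 − 5) − 0 = 1, so Ȟ^0 ≅ Z
Ȟ^1 = (19 − 13) − 5 = 1, so Ȟ^1 ≅ Z
Ȟ^2 = (22 − 9) − 13 = 0, so Ȟ^2 ≅ 0


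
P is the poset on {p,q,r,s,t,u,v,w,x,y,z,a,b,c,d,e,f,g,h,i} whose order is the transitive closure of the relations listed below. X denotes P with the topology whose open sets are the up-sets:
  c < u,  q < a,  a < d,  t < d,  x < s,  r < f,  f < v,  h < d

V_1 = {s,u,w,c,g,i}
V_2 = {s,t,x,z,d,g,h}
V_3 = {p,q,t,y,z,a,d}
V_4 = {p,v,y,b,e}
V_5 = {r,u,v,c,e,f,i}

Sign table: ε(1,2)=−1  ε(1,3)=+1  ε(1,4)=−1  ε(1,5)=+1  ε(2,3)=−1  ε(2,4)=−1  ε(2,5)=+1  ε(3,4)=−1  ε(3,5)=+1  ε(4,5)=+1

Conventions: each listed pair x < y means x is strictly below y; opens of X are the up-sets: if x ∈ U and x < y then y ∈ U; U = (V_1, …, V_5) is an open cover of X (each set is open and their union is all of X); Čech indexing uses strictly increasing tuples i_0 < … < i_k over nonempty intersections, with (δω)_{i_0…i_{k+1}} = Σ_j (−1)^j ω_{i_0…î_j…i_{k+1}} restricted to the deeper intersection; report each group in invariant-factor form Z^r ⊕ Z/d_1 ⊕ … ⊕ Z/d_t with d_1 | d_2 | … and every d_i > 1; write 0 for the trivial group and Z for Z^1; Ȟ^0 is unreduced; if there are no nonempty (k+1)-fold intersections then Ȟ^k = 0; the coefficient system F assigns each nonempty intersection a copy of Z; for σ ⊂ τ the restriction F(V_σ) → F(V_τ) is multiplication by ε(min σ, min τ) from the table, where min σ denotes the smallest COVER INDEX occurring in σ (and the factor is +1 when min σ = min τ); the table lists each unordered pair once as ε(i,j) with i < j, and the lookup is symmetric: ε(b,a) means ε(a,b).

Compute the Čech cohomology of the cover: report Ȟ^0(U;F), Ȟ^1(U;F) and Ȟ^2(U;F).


nonempty overlaps:
  V12={s,g} V15={u,c,i} V23={t,z,d} V34={p,y} V45={v,e}
C dims 5,5; δ0: rk 5, SNF 1^4·2
degree 0: 5−5−0 = 0 → Ȟ^0 ≅ 0
degree 1: 5−0−5 = 0 plus torsion [2] → Ȟ^1 ≅ Z/2
degree 2: 0−0−0 = 0 → Ȟ^2 ≅ 0

Ȟ^0 ≅ 0; Ȟ^1 ≅ Z/2; Ȟ^2 ≅ 0


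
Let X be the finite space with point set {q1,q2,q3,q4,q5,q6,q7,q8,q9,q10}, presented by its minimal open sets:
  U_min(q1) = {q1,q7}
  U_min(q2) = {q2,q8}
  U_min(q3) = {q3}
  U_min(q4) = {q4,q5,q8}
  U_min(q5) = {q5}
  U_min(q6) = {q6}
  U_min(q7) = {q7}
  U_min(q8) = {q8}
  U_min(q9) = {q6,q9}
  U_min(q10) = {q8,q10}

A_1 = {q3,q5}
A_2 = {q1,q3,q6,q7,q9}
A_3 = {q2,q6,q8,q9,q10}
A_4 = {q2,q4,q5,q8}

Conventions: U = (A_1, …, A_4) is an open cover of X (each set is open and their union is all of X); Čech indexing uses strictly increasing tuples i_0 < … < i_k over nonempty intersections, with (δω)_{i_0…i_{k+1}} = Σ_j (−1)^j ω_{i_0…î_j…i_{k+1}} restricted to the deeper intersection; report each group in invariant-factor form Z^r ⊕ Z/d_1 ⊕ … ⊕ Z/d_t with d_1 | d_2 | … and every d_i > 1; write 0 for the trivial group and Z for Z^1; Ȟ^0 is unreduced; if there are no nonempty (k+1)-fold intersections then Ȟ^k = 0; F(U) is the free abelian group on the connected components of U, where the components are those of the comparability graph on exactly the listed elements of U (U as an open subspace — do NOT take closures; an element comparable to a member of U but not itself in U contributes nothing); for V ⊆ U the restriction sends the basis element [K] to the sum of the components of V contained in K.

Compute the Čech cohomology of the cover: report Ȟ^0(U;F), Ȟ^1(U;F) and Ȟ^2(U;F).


nerve of the cover:
  A12={q3} A14={q5} A23={q6,q9} A34={q2,q8}
components per intersection:
  A1: {q3} {q5}
  A2: {q1,q7} {q3} {q6,q9}
  A3: {q2,q8,q10} {q6,q9}
  A4: {q2,q4,q5,q8}
  A12: {q3}
  A14: {q5}
  A23: {q6,q9}
  A34: {q2,q8}
C dims 8,4; δ0: rk 4, SNF 1^4
Ȟ^0 = (8 − 4) − 0 = 4, so Ȟ^0 ≅ Z^4
Ȟ^1 = (4 − 0) − 4 = 0, so Ȟ^1 ≅ 0
Ȟ^2 = (0 − 0) − 0 = 0, so Ȟ^2 ≅ 0

Ȟ^0 = Z^4, Ȟ^1 = 0, Ȟ^2 = 0


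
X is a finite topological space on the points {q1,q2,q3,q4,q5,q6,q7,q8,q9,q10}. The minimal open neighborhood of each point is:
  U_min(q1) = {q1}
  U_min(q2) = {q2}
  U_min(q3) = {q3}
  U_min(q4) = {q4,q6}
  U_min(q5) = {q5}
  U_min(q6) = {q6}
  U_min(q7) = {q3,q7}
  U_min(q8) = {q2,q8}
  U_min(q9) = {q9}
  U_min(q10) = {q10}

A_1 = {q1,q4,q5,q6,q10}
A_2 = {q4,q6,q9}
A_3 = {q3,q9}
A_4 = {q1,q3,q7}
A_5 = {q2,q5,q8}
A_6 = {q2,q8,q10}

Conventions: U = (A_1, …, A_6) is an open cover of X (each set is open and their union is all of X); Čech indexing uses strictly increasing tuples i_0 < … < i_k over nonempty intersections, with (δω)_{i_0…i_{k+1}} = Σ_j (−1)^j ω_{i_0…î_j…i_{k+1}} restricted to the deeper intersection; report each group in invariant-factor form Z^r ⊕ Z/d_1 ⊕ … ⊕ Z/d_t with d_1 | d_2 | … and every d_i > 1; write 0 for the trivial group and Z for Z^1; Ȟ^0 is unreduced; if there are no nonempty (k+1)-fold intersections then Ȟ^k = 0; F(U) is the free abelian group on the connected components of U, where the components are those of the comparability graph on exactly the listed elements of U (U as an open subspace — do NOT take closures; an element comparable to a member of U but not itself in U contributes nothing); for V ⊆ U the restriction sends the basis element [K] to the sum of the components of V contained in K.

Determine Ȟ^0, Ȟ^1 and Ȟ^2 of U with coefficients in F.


nerve of the cover:
  A12={q4,q6} A14={q1} A15={q5} A16={q10} A23={q9} A34={q3} A56={q2,q8}
components per intersection:
  A1: {q1} {q4,q6} {q5} {q10}
  A2: {q4,q6} {q9}
  A3: {q3} {q9}
  A4: {q1} {q3,q7}
  A5: {q2,q8} {q5}
  A6: {q2,q8} {q10}
  A12: {q4,q6}
  A14: {q1}
  A15: {q5}
  A16: {q10}
  A23: {q9}
  A34: {q3}
  A56: {q2,q8}
C dims 14,7; δ0: rk 7, SNF 1^7
Ȟ^0 = (14 − 7) − 0 = 7, so Ȟ^0 ≅ Z^7
Ȟ^1 = (7 − 0) − 7 = 0, so Ȟ^1 ≅ 0
Ȟ^2 = (0 − 0) − 0 = 0, so Ȟ^2 ≅ 0

Ȟ^0 = Z^7, Ȟ^1 = 0, Ȟ^2 = 0


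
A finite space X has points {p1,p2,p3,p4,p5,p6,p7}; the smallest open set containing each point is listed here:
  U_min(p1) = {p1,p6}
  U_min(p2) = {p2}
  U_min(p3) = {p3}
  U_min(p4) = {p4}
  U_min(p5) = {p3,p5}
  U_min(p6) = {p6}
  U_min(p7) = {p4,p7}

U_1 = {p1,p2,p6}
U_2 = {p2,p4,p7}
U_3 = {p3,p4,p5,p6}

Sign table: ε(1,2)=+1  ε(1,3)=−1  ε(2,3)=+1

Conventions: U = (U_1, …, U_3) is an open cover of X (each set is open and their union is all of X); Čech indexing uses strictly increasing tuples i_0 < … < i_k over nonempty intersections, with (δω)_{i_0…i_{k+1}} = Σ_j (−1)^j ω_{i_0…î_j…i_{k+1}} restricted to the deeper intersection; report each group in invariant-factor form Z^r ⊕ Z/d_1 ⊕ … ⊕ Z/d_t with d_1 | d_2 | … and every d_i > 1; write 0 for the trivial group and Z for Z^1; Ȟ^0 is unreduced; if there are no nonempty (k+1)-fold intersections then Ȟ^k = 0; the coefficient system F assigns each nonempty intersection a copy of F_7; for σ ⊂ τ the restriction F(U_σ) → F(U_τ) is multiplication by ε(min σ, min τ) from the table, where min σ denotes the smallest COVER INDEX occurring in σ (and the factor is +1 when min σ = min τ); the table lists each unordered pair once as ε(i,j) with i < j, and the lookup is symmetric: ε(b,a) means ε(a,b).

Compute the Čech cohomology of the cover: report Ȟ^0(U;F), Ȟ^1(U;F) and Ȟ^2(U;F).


Ȟ^0(U;F) ≅ 0,  Ȟ^1(U;F) ≅ 0,  Ȟ^2(U;F) ≅ 0

nonempty intersections:
  U12={p2} U13={p6} U23={p4}
C dims 3,3; δ0: rk_F7 3
Ȟ^0: (3−3)−0=0 ⇒ 0
Ȟ^1: (3−0)−3=0 ⇒ 0
Ȟ^2: (0−0)−0=0 ⇒ 0


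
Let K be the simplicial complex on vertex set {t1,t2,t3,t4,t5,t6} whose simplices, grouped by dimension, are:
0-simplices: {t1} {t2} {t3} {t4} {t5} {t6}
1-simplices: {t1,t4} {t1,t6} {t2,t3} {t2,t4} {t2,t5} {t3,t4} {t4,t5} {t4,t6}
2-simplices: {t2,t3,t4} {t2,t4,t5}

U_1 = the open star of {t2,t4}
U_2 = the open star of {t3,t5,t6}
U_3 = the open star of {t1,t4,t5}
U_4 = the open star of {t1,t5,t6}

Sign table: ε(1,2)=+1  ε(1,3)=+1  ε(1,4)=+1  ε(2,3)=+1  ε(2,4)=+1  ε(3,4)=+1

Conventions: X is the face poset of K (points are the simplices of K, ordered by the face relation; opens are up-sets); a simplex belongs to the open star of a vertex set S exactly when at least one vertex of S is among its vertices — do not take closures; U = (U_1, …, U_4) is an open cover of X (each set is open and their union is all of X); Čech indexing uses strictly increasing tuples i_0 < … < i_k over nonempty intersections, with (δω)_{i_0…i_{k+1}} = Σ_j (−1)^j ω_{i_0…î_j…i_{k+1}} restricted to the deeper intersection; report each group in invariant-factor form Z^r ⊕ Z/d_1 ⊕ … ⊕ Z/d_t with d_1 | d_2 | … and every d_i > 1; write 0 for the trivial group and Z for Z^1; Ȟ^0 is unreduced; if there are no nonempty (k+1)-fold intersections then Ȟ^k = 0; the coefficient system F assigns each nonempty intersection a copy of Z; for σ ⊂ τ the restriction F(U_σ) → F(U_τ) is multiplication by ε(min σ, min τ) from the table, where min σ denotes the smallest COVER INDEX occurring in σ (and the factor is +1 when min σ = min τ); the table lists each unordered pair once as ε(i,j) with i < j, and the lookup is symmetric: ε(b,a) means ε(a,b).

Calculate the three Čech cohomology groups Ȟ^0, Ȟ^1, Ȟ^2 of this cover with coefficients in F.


Ȟ^0 ≅ Z, Ȟ^1 ≅ 0 and Ȟ^2 ≅ 0

nerve of the cover:
  U1={{t2},{t4},{t1,t4},{t2,t3},{t2,t4},{t2,t5},{t3,t4},{t4,t5},{t4,t6},{t2,t3,t4},{t2,t4,t5}} U2={{t3},{t5},{t6},{t1,t6},{t2,t3},{t2,t5},{t3,t4},{t4,t5},{t4,t6},{t2,t3,t4},{t2,t4,t5}} U3={{t1},{t4},{t5},{t1,t4},{t1,t6},{t2,t4},{t2,t5},{t3,t4},{t4,t5},{t4,t6},{t2,t3,t4},{t2,t4,t5}} U4={{t1},{t5},{t6},{t1,t4},{t1,t6},{t2,t5},{t4,t5},{t4,t6},{t2,t4,t5}}
  U12={{t2,t3},{t2,t5},{t3,t4},{t4,t5},{t4,t6},{t2,t3,t4},{t2,t4,t5}} U13={{t4},{t1,t4},{t2,t4},{t2,t5},{t3,t4},{t4,t5},{t4,t6},{t2,t3,t4},{t2,t4,t5}} U14={{t1,t4},{t2,t5},{t4,t5},{t4,t6},{t2,t4,t5}} U23={{t5},{t1,t6},{t2,t5},{t3,t4},{t4,t5},{t4,t6},{t2,t3,t4},{t2,t4,t5}} U24={{t5},{t6},{t1,t6},{t2,t5},{t4,t5},{t4,t6},{t2,t4,t5}} U34={{t1},{t5},{t1,t4},{t1,t6},{t2,t5},{t4,t5},{t4,t6},{t2,t4,t5}}
  U123={{t2,t5},{t3,t4},{t4,t5},{t4,t6},{t2,t3,t4},{t2,t4,t5}} U124={{t2,t5},{t4,t5},{t4,t6},{t2,t4,t5}} U134={{t1,t4},{t2,t5},{t4,t5},{t4,t6},{t2,t4,t5}} U234={{t5},{t1,t6},{t2,t5},{t4,t5},{t4,t6},{t2,t4,t5}}
  U1234={{t2,t5},{t4,t5},{t4,t6},{t2,t4,t5}}
C dims 4,6,4,1; δ0: rk 3, SNF 1^3; δ1: rk 3, SNF 1^3; δ2: rk 1, SNF 1^1
Ȟ^0 = (4 − 3) − 0 = 1, so Ȟ^0 ≅ Z
Ȟ^1 = (6 − 3) − 3 = 0, so Ȟ^1 ≅ 0
Ȟ^2 = (4 − 1) − 3 = 0, so Ȟ^2 ≅ 0


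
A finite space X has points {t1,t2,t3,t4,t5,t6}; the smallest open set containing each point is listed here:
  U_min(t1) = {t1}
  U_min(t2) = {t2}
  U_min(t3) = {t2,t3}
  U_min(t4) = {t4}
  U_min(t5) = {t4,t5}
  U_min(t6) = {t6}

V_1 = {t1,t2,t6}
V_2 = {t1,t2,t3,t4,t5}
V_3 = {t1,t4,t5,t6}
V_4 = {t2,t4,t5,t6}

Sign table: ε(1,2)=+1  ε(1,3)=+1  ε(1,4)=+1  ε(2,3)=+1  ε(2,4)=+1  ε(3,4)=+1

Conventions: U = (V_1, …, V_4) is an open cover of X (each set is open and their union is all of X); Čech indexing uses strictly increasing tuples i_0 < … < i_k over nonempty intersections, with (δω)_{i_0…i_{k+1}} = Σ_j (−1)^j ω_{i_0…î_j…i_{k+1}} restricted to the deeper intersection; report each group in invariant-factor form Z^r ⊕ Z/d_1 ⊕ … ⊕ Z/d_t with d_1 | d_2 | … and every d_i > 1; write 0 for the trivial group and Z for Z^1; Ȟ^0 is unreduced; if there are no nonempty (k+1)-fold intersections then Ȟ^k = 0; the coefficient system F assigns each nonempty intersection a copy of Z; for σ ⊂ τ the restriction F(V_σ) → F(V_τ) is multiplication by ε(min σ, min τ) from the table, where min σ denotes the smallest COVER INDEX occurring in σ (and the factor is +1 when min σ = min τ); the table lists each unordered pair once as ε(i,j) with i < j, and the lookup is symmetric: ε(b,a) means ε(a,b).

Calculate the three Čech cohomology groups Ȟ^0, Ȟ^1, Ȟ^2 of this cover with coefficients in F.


intersection data:
  V12={t1,t2} V13={t1,t6} V14={t2,t6} V23={t1,t4,t5} V24={t2,t4,t5} V34={t4,t5,t6}
  V123={t1} V124={t2} V134={t6} V234={t4,t5}
C dims 4,6,4; δ0: rk 3, SNF 1^3; δ1: rk 3, SNF 1^3
Ȟ^0 = (4 − 3) − 0 = 1, so Ȟ^0 ≅ Z
Ȟ^1 = (6 − 3) − 3 = 0, so Ȟ^1 ≅ 0
Ȟ^2 = (4 − 0) − 3 = 1, so Ȟ^2 ≅ Z

Ȟ^0(U;F) ≅ Z, Ȟ^1(U;F) ≅ 0, Ȟ^2(U;F) ≅ Z


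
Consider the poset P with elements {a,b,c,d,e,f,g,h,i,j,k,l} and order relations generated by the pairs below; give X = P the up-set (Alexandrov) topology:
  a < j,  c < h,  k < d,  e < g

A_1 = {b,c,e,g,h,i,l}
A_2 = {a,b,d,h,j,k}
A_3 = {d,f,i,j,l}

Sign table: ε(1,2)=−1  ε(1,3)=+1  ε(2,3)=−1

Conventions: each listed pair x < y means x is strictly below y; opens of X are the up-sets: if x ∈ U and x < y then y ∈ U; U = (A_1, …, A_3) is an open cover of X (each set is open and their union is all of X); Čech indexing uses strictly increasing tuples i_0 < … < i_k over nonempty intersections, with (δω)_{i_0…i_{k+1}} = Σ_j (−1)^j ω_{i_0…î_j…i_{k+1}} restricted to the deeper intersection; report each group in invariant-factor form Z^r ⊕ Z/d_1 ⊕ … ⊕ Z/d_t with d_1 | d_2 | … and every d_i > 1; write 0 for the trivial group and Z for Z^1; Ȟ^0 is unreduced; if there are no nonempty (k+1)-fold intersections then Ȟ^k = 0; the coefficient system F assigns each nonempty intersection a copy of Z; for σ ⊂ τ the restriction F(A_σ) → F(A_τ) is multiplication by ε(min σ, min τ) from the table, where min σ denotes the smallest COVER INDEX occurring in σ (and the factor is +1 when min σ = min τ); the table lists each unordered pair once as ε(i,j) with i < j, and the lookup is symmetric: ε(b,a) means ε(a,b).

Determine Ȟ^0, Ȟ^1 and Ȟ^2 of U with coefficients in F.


Ȟ^0 ≅ Z,  Ȟ^1 ≅ Z,  Ȟ^2 ≅ 0

nonempty overlaps:
  A12={b,h} A13={i,l} A23={d,j}
C dims 3,3; δ0: rk 2, SNF 1^2
degree 0: 3−2−0 = 1 → Ȟ^0 ≅ Z
degree 1: 3−0−2 = 1 → Ȟ^1 ≅ Z
degree 2: 0−0−0 = 0 → Ȟ^2 ≅ 0


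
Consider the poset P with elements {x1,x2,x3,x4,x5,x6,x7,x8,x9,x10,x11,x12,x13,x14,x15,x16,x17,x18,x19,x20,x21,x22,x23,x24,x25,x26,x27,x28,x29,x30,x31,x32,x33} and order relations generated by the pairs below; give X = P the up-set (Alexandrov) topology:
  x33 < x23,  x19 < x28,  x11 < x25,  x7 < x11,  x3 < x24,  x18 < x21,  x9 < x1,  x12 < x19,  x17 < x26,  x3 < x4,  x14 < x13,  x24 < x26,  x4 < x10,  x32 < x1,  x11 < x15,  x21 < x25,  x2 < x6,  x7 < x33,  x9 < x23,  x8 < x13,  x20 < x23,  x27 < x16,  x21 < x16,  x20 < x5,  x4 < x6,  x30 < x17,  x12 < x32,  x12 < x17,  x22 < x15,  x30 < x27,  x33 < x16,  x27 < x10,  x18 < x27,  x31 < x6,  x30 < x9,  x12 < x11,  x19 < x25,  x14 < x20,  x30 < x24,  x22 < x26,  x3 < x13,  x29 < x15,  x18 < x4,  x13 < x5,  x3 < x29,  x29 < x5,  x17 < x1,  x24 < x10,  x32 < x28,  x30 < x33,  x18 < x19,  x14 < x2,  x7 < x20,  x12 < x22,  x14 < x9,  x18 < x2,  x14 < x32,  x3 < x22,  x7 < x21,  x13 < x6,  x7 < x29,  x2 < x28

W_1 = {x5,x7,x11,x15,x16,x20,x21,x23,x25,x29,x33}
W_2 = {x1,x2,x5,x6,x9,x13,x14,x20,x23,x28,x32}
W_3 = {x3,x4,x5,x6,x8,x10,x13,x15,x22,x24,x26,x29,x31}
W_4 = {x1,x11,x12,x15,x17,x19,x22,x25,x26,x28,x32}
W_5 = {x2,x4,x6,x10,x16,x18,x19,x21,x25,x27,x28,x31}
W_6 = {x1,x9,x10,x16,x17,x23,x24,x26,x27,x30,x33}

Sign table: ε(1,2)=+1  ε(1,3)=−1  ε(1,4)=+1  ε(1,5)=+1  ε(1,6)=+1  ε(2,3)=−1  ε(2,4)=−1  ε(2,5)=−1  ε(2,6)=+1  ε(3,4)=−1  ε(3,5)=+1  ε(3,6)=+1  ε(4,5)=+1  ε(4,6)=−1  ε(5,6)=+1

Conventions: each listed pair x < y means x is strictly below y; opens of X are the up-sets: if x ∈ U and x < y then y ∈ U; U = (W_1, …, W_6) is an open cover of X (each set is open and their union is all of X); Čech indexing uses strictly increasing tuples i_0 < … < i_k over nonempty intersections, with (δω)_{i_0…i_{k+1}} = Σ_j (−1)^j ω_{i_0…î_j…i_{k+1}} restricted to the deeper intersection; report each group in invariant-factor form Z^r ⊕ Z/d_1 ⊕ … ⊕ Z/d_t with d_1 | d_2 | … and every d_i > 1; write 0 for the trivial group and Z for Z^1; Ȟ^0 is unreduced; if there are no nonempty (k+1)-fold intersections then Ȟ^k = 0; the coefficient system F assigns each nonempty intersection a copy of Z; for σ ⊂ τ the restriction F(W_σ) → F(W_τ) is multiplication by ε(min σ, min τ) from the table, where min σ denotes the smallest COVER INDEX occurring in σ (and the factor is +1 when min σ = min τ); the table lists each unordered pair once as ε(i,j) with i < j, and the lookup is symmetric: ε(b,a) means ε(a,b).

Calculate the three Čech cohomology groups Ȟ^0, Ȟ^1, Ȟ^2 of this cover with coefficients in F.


nonempty intersections:
  W12={x5,x20,x23} W13={x5,x15,x29} W14={x11,x15,x25} W15={x16,x21,x25} W16={x16,x23,x33} W23={x5,x6,x13} W24={x1,x28,x32} W25={x2,x6,x28} W26={x1,x9,x23} W34={x15,x22,x26} W35={x4,x6,x10,x31} W36={x10,x24,x26} W45={x19,x25,x28} W46={x1,x17,x26} W56={x10,x16,x27}
  W123={x5} W126={x23} W134={x15} W145={x25} W156={x16} W235={x6} W245={x28} W246={x1} W346={x26} W356={x10}
C dims 6,15,10; δ0: rk 6, SNF 1^5·2; δ1: rk 9, SNF 1^9
Ȟ^0: (6−6)−0=0 ⇒ 0
Ȟ^1: (15−9)−6=0 plus torsion [2] ⇒ Z/2
Ȟ^2: (10−0)−9=1 ⇒ Z

Ȟ^0 = 0, Ȟ^1 = Z/2, Ȟ^2 = Z


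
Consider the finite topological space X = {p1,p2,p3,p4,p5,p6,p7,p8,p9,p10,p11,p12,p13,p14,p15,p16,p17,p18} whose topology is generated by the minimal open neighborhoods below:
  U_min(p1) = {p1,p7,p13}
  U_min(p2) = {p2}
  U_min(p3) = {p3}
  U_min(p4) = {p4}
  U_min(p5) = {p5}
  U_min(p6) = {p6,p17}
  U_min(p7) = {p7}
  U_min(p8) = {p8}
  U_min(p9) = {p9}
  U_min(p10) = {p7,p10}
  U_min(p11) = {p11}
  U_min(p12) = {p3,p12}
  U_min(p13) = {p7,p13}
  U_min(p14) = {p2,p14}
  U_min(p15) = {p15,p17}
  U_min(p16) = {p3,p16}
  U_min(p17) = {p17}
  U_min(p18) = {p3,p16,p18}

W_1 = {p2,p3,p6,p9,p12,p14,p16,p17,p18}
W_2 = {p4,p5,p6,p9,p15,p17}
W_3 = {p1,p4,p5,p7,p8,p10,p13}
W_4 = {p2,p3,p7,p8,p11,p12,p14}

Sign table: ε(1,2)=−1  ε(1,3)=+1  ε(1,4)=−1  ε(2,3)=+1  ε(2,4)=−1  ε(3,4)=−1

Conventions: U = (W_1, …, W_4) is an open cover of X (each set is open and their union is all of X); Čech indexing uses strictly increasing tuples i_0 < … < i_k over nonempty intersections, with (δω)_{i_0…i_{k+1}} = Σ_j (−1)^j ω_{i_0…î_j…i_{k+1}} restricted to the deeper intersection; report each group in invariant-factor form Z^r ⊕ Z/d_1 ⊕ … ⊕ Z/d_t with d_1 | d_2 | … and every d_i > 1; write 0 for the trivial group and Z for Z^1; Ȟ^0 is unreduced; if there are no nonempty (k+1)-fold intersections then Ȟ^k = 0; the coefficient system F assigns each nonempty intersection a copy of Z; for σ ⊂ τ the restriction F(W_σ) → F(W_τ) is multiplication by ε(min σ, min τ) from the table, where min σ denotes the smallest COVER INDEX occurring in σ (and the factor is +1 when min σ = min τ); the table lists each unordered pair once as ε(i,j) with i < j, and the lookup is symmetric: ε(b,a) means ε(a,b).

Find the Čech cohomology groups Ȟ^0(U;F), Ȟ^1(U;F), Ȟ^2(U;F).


Ȟ^0 = 0, Ȟ^1 = Z/2, Ȟ^2 = 0

nonempty intersections:
  W12={p6,p9,p17} W14={p2,p3,p12,p14} W23={p4,p5} W34={p7,p8}
C dims 4,4; δ0: rk 4, SNF 1^3·2
Ȟ^0: (4−4)−0=0 ⇒ 0
Ȟ^1: (4−0)−4=0 plus torsion [2] ⇒ Z/2
Ȟ^2: (0−0)−0=0 ⇒ 0


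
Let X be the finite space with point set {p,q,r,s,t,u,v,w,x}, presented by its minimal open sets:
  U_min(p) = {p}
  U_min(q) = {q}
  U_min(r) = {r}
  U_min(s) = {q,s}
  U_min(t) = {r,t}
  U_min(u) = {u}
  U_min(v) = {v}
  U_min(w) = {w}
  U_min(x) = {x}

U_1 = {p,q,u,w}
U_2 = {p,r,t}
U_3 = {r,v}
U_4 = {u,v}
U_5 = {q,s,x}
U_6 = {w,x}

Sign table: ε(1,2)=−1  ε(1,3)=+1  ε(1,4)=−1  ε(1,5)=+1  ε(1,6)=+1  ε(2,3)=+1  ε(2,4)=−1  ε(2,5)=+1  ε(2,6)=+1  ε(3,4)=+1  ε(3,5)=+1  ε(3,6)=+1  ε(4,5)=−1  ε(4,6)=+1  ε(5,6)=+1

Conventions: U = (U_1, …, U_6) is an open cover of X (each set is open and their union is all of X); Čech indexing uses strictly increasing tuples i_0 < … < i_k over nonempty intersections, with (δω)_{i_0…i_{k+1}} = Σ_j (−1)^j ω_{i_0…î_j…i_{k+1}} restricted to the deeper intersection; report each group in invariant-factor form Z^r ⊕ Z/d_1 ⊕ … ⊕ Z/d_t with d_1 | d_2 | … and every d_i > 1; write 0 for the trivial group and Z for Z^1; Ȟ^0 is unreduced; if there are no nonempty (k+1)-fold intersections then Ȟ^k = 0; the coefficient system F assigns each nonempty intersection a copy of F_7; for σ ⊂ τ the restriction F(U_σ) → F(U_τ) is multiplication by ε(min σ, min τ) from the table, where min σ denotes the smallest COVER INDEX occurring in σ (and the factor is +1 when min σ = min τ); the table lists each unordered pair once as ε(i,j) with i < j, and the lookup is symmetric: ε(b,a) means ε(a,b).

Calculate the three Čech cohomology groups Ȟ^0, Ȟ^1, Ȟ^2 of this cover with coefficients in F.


intersection data:
  U12={p} U14={u} U15={q} U16={w} U23={r} U34={v} U56={x}
C dims 6,7; δ0: rk_F7 5
Ȟ^0 = (6 − 5) − 0 = 1, so Ȟ^0 ≅ Z/7
Ȟ^1 = (7 − 0) − 5 = 2, so Ȟ^1 ≅ Z/7 ⊕ Z/7
Ȟ^2 = (0 − 0) − 0 = 0, so Ȟ^2 ≅ 0

Ȟ^0 ≅ Z/7; Ȟ^1 ≅ Z/7 ⊕ Z/7; Ȟ^2 ≅ 0


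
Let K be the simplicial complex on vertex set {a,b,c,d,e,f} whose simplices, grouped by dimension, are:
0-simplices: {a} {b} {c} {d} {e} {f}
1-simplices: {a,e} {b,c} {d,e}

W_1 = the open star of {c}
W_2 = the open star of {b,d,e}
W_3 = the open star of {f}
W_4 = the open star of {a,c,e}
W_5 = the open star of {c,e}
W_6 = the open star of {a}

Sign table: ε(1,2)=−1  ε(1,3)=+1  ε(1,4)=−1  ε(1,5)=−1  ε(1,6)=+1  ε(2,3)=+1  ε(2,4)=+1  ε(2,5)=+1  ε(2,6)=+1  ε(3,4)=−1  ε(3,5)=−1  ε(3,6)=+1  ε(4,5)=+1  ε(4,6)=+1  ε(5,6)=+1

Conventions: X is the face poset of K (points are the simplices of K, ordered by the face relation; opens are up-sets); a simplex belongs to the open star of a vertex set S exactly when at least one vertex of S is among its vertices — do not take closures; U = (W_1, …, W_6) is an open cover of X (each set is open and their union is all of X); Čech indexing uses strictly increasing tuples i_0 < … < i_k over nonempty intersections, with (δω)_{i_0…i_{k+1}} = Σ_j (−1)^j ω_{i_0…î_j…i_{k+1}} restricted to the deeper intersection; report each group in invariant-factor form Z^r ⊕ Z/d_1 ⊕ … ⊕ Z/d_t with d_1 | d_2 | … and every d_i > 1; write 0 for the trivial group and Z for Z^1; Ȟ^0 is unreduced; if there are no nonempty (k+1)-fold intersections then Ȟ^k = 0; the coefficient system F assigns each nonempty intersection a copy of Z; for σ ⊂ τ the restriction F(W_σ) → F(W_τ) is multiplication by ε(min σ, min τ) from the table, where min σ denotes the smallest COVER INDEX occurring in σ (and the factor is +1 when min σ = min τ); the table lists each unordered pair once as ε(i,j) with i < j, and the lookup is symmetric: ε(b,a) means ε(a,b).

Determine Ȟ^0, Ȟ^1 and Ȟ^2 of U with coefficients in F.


nerve of the cover:
  W1={{c},{b,c}} W2={{b},{d},{e},{a,e},{b,c},{d,e}} W3={{f}} W4={{a},{c},{e},{a,e},{b,c},{d,e}} W5={{c},{e},{a,e},{b,c},{d,e}} W6={{a},{a,e}}
  W12={{b,c}} W14={{c},{b,c}} W15={{c},{b,c}} W24={{e},{a,e},{b,c},{d,e}} W25={{e},{a,e},{b,c},{d,e}} W26={{a,e}} W45={{c},{e},{a,e},{b,c},{d,e}} W46={{a},{a,e}} W56={{a,e}}
  W124={{b,c}} W125={{b,c}} W145={{c},{b,c}} W245={{e},{a,e},{b,c},{d,e}} W246={{a,e}} W256={{a,e}} W456={{a,e}}
  W1245={{b,c}} W2456={{a,e}}
C dims 6,9,7,2; δ0: rk 4, SNF 1^4; δ1: rk 5, SNF 1^5; δ2: rk 2, SNF 1^2
Ȟ^0 = (6 − 4) − 0 = 2, so Ȟ^0 ≅ Z^2
Ȟ^1 = (9 − 5) − 4 = 0, so Ȟ^1 ≅ 0
Ȟ^2 = (7 − 2) − 5 = 0, so Ȟ^2 ≅ 0

Ȟ^0 = Z^2, Ȟ^1 = 0 and Ȟ^2 = 0
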